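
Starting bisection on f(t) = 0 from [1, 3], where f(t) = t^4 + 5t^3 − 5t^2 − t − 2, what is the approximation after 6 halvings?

f(2) = 32 > 0, so the root lies in [1, 2]
f(1.5) = 7.1875 > 0, so the root lies in [1, 1.5]
f(1.25) = 1.144531 > 0, so the root lies in [1, 1.25]
f(1.125) = -0.7322 < 0, so the root lies in [1.125, 1.25]
f(1.1875) = 0.1231 > 0, so the root lies in [1.125, 1.1875]
f(1.15625) = -0.3244 < 0, so the root lies in [1.15625, 1.1875]

1.15625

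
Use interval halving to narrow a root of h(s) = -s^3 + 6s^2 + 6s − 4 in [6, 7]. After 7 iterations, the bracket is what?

midpoint 6.5: h = 13.875 > 0 → [6.5, 7]
midpoint 6.75: h = 2.328125 > 0 → [6.75, 7]
midpoint 6.875: h = -4.107422 < 0 → [6.75, 6.875]
midpoint 6.8125: h = -0.8333 < 0 → [6.75, 6.8125]
midpoint 6.78125: h = 0.7614 > 0 → [6.78125, 6.8125]
midpoint 6.796875: h = -0.0324 < 0 → [6.78125, 6.796875]
midpoint 6.7890625: h = 0.3654 > 0 → [6.7890625, 6.796875]

[6.7890625, 6.796875]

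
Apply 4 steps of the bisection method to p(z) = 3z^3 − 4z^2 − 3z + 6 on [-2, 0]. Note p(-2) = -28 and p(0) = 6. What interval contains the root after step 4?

[-1.25, -1.125]

midpoint -1: p = 2 > 0 → [-2, -1]
midpoint -1.5: p = -8.625 < 0 → [-1.5, -1]
midpoint -1.25: p = -2.359375 < 0 → [-1.25, -1]
midpoint -1.125: p = 0.041 > 0 → [-1.25, -1.125]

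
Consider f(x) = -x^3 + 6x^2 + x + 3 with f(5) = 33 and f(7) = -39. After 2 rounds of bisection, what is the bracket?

m = 6, f(m) = 9 (+); new bracket [6, 7]
m = 6.5, f(m) = -11.625 (−); new bracket [6, 6.5]

[6, 6.5]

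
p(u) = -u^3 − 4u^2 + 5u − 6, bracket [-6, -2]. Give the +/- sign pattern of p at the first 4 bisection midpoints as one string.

--++

u = -4 gives p = -26, negative; keep [-6, -4]
u = -5 gives p = -6, negative; keep [-6, -5]
u = -5.5 gives p = 11.875, positive; keep [-5.5, -5]
u = -5.25 gives p = 2.2031, positive; keep [-5.25, -5]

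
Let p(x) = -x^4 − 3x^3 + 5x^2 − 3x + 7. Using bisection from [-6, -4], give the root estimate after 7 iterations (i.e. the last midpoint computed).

p(-5) = -103 < 0, so the root lies in [-5, -4]
p(-4.5) = -14.9375 < 0, so the root lies in [-4.5, -4]
p(-4.25) = 14.105469 > 0, so the root lies in [-4.5, -4.25]
p(-4.375) = 0.6853 > 0, so the root lies in [-4.5, -4.375]
p(-4.4375) = -6.8401 < 0, so the root lies in [-4.4375, -4.375]
p(-4.40625) = -3.0072 < 0, so the root lies in [-4.40625, -4.375]
p(-4.390625) = -1.1436 < 0, so the root lies in [-4.390625, -4.375]

-4.390625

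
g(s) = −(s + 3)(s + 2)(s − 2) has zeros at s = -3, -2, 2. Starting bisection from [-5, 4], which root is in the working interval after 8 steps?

g(-0.5) = 9.375 > 0, so the root lies in [-0.5, 4]
g(1.75) = 4.453125 > 0, so the root lies in [1.75, 4]
g(2.875) = -25.060547 < 0, so the root lies in [1.75, 2.875]
g(2.3125) = -7.1594 < 0, so the root lies in [1.75, 2.3125]
g(2.03125) = -0.6338 < 0, so the root lies in [1.75, 2.03125]
g(1.890625) = 2.0811 > 0, so the root lies in [1.890625, 2.03125]
g(1.9609375) = 0.7676 > 0, so the root lies in [1.9609375, 2.03125]
g(1.99609375) = 0.078 > 0, so the root lies in [1.99609375, 2.03125]

2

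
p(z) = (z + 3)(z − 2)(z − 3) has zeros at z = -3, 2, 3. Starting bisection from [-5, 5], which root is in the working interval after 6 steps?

-3

p(0) = 18 > 0, so the root lies in [-5, 0]
p(-2.5) = 12.375 > 0, so the root lies in [-5, -2.5]
p(-3.75) = -29.109375 < 0, so the root lies in [-3.75, -2.5]
p(-3.125) = -3.9238 < 0, so the root lies in [-3.125, -2.5]
p(-2.8125) = 5.2449 > 0, so the root lies in [-3.125, -2.8125]
p(-2.96875) = 0.9268 > 0, so the root lies in [-3.125, -2.96875]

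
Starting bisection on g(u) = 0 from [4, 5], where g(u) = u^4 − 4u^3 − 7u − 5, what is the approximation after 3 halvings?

4.375

midpoint 4.5: g = 9.0625 > 0 → [4, 4.5]
midpoint 4.25: g = -15.558594 < 0 → [4.25, 4.5]
midpoint 4.375: g = -4.222412 < 0 → [4.375, 4.5]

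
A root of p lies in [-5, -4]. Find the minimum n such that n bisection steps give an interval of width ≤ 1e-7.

24

Width after n steps is 1/2^n. Need 2^n ≥ 1/1e-7 = 10000000.
2^23 = 8388608 < 10000000 ≤ 2^24 = 16777216, so n = 24.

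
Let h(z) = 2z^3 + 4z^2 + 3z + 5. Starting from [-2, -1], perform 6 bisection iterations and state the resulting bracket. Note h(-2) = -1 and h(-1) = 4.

[-1.90625, -1.890625]

h(-1.5) = 2.75 > 0, so the root lies in [-2, -1.5]
h(-1.75) = 1.28125 > 0, so the root lies in [-2, -1.75]
h(-1.875) = 0.253906 > 0, so the root lies in [-2, -1.875]
h(-1.9375) = -0.3433 < 0, so the root lies in [-1.9375, -1.875]
h(-1.90625) = -0.0374 < 0, so the root lies in [-1.90625, -1.875]
h(-1.890625) = 0.11 > 0, so the root lies in [-1.90625, -1.890625]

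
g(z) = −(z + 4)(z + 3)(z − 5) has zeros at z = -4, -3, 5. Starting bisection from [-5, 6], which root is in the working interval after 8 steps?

g(0.5) = 70.875 > 0, so the root lies in [0.5, 6]
g(3.25) = 79.296875 > 0, so the root lies in [3.25, 6]
g(4.625) = 24.662109 > 0, so the root lies in [4.625, 6]
g(5.3125) = -24.1907 < 0, so the root lies in [4.625, 5.3125]
g(4.96875) = 2.2334 > 0, so the root lies in [4.96875, 5.3125]
g(5.140625) = -10.464 < 0, so the root lies in [4.96875, 5.140625]
g(5.0546875) = -3.9885 < 0, so the root lies in [4.96875, 5.0546875]
g(5.01171875) = -0.8461 < 0, so the root lies in [4.96875, 5.01171875]

5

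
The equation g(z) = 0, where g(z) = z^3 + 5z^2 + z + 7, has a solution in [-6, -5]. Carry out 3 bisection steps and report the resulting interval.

midpoint -5.5: g = -13.625 < 0 → [-5.5, -5]
midpoint -5.25: g = -5.140625 < 0 → [-5.25, -5]
midpoint -5.125: g = -1.408203 < 0 → [-5.125, -5]

[-5.125, -5]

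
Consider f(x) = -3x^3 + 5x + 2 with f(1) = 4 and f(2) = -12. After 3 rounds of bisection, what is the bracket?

f(1.5) = -0.625 < 0, so the root lies in [1, 1.5]
f(1.25) = 2.390625 > 0, so the root lies in [1.25, 1.5]
f(1.375) = 1.076172 > 0, so the root lies in [1.375, 1.5]

[1.375, 1.5]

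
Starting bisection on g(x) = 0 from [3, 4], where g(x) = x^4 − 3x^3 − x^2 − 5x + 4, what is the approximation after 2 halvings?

midpoint 3.5: g = -4.3125 < 0 → [3.5, 4]
midpoint 3.75: g = 10.738281 > 0 → [3.5, 3.75]

3.75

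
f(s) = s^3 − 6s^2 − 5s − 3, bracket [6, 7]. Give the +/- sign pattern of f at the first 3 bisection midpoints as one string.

f(6.5) = -14.375 < 0, so the root lies in [6.5, 7]
f(6.75) = -2.578125 < 0, so the root lies in [6.75, 7]
f(6.875) = 3.982422 > 0, so the root lies in [6.75, 6.875]

--+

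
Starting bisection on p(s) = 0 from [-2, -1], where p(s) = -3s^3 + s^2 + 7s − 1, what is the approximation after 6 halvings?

-1.453125

m = -1.5, p(m) = 0.875 (+); new bracket [-1.5, -1]
m = -1.25, p(m) = -2.328125 (−); new bracket [-1.5, -1.25]
m = -1.375, p(m) = -0.935547 (−); new bracket [-1.5, -1.375]
m = -1.4375, p(m) = -0.0847 (−); new bracket [-1.5, -1.4375]
m = -1.46875, p(m) = 0.3813 (+); new bracket [-1.46875, -1.4375]
m = -1.453125, p(m) = 0.1448 (+); new bracket [-1.453125, -1.4375]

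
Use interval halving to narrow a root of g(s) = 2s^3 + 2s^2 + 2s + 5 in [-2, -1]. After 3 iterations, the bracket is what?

[-1.5, -1.375]

midpoint -1.5: g = -0.25 < 0 → [-1.5, -1]
midpoint -1.25: g = 1.71875 > 0 → [-1.5, -1.25]
midpoint -1.375: g = 0.832031 > 0 → [-1.5, -1.375]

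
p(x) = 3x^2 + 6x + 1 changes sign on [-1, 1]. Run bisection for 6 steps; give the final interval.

m = 0, p(m) = 1 (+); new bracket [-1, 0]
m = -0.5, p(m) = -1.25 (−); new bracket [-0.5, 0]
m = -0.25, p(m) = -0.3125 (−); new bracket [-0.25, 0]
m = -0.125, p(m) = 0.2969 (+); new bracket [-0.25, -0.125]
m = -0.1875, p(m) = -0.0195 (−); new bracket [-0.1875, -0.125]
m = -0.15625, p(m) = 0.1357 (+); new bracket [-0.1875, -0.15625]

[-0.1875, -0.15625]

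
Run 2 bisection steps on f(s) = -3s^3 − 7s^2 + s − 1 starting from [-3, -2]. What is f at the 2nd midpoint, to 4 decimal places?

f(-2.5) = -0.375 < 0, so the root lies in [-3, -2.5]
f(-2.75) = 5.703125 > 0, so the root lies in [-2.75, -2.5]

5.7031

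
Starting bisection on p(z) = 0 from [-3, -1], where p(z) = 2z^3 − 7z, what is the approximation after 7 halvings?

midpoint -2: p = -2 < 0 → [-2, -1]
midpoint -1.5: p = 3.75 > 0 → [-2, -1.5]
midpoint -1.75: p = 1.53125 > 0 → [-2, -1.75]
midpoint -1.875: p = -0.0586 < 0 → [-1.875, -1.75]
midpoint -1.8125: p = 0.7788 > 0 → [-1.875, -1.8125]
midpoint -1.84375: p = 0.3709 > 0 → [-1.875, -1.84375]
midpoint -1.859375: p = 0.1589 > 0 → [-1.875, -1.859375]

-1.859375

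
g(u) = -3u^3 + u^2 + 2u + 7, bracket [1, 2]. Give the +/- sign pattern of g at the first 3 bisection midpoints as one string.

+-+

u = 1.5 gives g = 2.125, positive; keep [1.5, 2]
u = 1.75 gives g = -2.515625, negative; keep [1.5, 1.75]
u = 1.625 gives g = 0.017578, positive; keep [1.625, 1.75]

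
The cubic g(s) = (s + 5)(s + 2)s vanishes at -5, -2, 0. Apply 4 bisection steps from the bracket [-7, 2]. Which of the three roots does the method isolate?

m = -2.5, g(m) = 3.125 (+); new bracket [-7, -2.5]
m = -4.75, g(m) = 3.265625 (+); new bracket [-7, -4.75]
m = -5.875, g(m) = -19.919922 (−); new bracket [-5.875, -4.75]
m = -5.3125, g(m) = -5.4993 (−); new bracket [-5.3125, -4.75]

-5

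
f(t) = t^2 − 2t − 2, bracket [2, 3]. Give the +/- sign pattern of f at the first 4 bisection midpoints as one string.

-+--

t = 2.5 gives f = -0.75, negative; keep [2.5, 3]
t = 2.75 gives f = 0.0625, positive; keep [2.5, 2.75]
t = 2.625 gives f = -0.359375, negative; keep [2.625, 2.75]
t = 2.6875 gives f = -0.1523, negative; keep [2.6875, 2.75]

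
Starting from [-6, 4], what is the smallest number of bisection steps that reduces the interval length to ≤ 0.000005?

Width after n steps is 10/2^n. Need 2^n ≥ 10/0.000005 = 2000000.
2^20 = 1048576 < 2000000 ≤ 2^21 = 2097152, so n = 21.

21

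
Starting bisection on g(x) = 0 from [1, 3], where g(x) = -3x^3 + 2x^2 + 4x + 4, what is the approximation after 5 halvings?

x = 2 gives g = -4, negative; keep [1, 2]
x = 1.5 gives g = 4.375, positive; keep [1.5, 2]
x = 1.75 gives g = 1.046875, positive; keep [1.75, 2]
x = 1.875 gives g = -1.2441, negative; keep [1.75, 1.875]
x = 1.8125 gives g = -0.0427, negative; keep [1.75, 1.8125]

1.8125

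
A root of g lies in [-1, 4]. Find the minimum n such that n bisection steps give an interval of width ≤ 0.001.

13

Width after n steps is 5/2^n. Need 2^n ≥ 5/0.001 = 5000.
2^12 = 4096 < 5000 ≤ 2^13 = 8192, so n = 13.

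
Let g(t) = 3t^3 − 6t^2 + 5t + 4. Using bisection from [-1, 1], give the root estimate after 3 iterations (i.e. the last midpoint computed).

midpoint 0: g = 4 > 0 → [-1, 0]
midpoint -0.5: g = -0.375 < 0 → [-0.5, 0]
midpoint -0.25: g = 2.328125 > 0 → [-0.5, -0.25]

-0.25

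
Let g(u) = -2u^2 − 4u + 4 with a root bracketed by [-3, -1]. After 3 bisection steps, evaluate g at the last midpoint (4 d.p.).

-0.1250

g(-2) = 4 > 0, so the root lies in [-3, -2]
g(-2.5) = 1.5 > 0, so the root lies in [-3, -2.5]
g(-2.75) = -0.125 < 0, so the root lies in [-2.75, -2.5]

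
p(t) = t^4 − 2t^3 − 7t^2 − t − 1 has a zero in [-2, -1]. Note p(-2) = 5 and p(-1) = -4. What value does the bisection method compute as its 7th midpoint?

-1.7890625

t = -1.5 gives p = -3.4375, negative; keep [-2, -1.5]
t = -1.75 gives p = -0.589844, negative; keep [-2, -1.75]
t = -1.875 gives p = 1.808838, positive; keep [-1.875, -1.75]
t = -1.8125 gives p = 0.5173, positive; keep [-1.8125, -1.75]
t = -1.78125 gives p = -0.0584, negative; keep [-1.8125, -1.78125]
t = -1.796875 gives p = 0.2238, positive; keep [-1.796875, -1.78125]
t = -1.7890625 gives p = 0.0813, positive; keep [-1.7890625, -1.78125]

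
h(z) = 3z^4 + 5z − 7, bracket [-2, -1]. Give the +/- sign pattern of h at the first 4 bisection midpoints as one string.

m = -1.5, h(m) = 0.6875 (+); new bracket [-1.5, -1]
m = -1.25, h(m) = -5.925781 (−); new bracket [-1.5, -1.25]
m = -1.375, h(m) = -3.151611 (−); new bracket [-1.5, -1.375]
m = -1.4375, h(m) = -1.3774 (−); new bracket [-1.5, -1.4375]

+---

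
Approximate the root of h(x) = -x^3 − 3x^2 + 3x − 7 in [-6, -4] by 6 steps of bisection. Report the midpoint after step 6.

-4.15625

m = -5, h(m) = 28 (+); new bracket [-5, -4]
m = -4.5, h(m) = 9.875 (+); new bracket [-4.5, -4]
m = -4.25, h(m) = 2.828125 (+); new bracket [-4.25, -4]
m = -4.125, h(m) = -0.2324 (−); new bracket [-4.25, -4.125]
m = -4.1875, h(m) = 1.2605 (+); new bracket [-4.1875, -4.125]
m = -4.15625, h(m) = 0.5048 (+); new bracket [-4.15625, -4.125]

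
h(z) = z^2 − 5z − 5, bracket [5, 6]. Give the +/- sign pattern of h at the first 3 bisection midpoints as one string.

--+

midpoint 5.5: h = -2.25 < 0 → [5.5, 6]
midpoint 5.75: h = -0.6875 < 0 → [5.75, 6]
midpoint 5.875: h = 0.140625 > 0 → [5.75, 5.875]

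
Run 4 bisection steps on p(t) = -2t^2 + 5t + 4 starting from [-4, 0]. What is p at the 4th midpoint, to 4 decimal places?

-0.8750

p(-2) = -14 < 0, so the root lies in [-2, 0]
p(-1) = -3 < 0, so the root lies in [-1, 0]
p(-0.5) = 1 > 0, so the root lies in [-1, -0.5]
p(-0.75) = -0.875 < 0, so the root lies in [-0.75, -0.5]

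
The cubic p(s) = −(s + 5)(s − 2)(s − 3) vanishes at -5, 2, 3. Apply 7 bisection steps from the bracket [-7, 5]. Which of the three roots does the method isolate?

p(-1) = -48 < 0, so the root lies in [-7, -1]
p(-4) = -42 < 0, so the root lies in [-7, -4]
p(-5.5) = 31.875 > 0, so the root lies in [-5.5, -4]
p(-4.75) = -13.0781 < 0, so the root lies in [-5.5, -4.75]
p(-5.125) = 7.2363 > 0, so the root lies in [-5.125, -4.75]
p(-4.9375) = -3.4417 < 0, so the root lies in [-5.125, -4.9375]
p(-5.03125) = 1.7647 > 0, so the root lies in [-5.03125, -4.9375]

-5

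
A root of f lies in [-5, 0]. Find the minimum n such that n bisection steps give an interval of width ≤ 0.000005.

Width after n steps is 5/2^n. Need 2^n ≥ 5/0.000005 = 1000000.
2^19 = 524288 < 1000000 ≤ 2^20 = 1048576, so n = 20.

20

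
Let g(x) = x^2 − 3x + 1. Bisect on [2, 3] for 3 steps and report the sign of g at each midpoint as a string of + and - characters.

m = 2.5, g(m) = -0.25 (−); new bracket [2.5, 3]
m = 2.75, g(m) = 0.3125 (+); new bracket [2.5, 2.75]
m = 2.625, g(m) = 0.015625 (+); new bracket [2.5, 2.625]

-++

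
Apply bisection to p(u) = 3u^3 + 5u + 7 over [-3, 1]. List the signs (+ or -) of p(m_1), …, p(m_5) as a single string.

-++++

u = -1 gives p = -1, negative; keep [-1, 1]
u = 0 gives p = 7, positive; keep [-1, 0]
u = -0.5 gives p = 4.125, positive; keep [-1, -0.5]
u = -0.75 gives p = 1.9844, positive; keep [-1, -0.75]
u = -0.875 gives p = 0.6152, positive; keep [-1, -0.875]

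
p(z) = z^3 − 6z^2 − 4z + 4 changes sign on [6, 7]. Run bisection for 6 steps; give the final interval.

midpoint 6.5: p = -0.875 < 0 → [6.5, 7]
midpoint 6.75: p = 11.171875 > 0 → [6.5, 6.75]
midpoint 6.625: p = 4.931641 > 0 → [6.5, 6.625]
midpoint 6.5625: p = 1.9749 > 0 → [6.5, 6.5625]
midpoint 6.53125: p = 0.5367 > 0 → [6.5, 6.53125]
midpoint 6.515625: p = -0.1725 < 0 → [6.515625, 6.53125]

[6.515625, 6.53125]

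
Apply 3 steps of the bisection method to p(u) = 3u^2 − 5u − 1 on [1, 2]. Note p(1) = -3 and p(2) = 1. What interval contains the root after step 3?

[1.75, 1.875]

u = 1.5 gives p = -1.75, negative; keep [1.5, 2]
u = 1.75 gives p = -0.5625, negative; keep [1.75, 2]
u = 1.875 gives p = 0.171875, positive; keep [1.75, 1.875]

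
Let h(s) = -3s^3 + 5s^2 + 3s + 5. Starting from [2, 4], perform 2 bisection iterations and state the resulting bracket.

[2, 2.5]

h(3) = -22 < 0, so the root lies in [2, 3]
h(2.5) = -3.125 < 0, so the root lies in [2, 2.5]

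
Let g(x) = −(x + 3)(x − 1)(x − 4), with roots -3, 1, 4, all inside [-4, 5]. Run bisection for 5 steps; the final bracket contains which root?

m = 0.5, g(m) = -6.125 (−); new bracket [-4, 0.5]
m = -1.75, g(m) = -19.765625 (−); new bracket [-4, -1.75]
m = -2.875, g(m) = -3.330078 (−); new bracket [-4, -2.875]
m = -3.4375, g(m) = 14.4392 (+); new bracket [-3.4375, -2.875]
m = -3.15625, g(m) = 4.6474 (+); new bracket [-3.15625, -2.875]

-3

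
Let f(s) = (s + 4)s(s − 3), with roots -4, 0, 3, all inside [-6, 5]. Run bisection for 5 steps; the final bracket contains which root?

m = -0.5, f(m) = 6.125 (+); new bracket [-6, -0.5]
m = -3.25, f(m) = 15.234375 (+); new bracket [-6, -3.25]
m = -4.625, f(m) = -22.041016 (−); new bracket [-4.625, -3.25]
m = -3.9375, f(m) = 1.7073 (+); new bracket [-4.625, -3.9375]
m = -4.28125, f(m) = -8.7674 (−); new bracket [-4.28125, -3.9375]

-4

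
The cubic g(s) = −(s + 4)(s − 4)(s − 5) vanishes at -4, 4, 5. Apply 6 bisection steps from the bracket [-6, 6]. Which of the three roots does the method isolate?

-4

g(0) = -80 < 0, so the root lies in [-6, 0]
g(-3) = -56 < 0, so the root lies in [-6, -3]
g(-4.5) = 40.375 > 0, so the root lies in [-4.5, -3]
g(-3.75) = -16.9531 < 0, so the root lies in [-4.5, -3.75]
g(-4.125) = 9.2676 > 0, so the root lies in [-4.125, -3.75]
g(-3.9375) = -4.4338 < 0, so the root lies in [-4.125, -3.9375]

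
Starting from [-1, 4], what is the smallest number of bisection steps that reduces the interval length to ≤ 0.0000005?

Width after n steps is 5/2^n. Need 2^n ≥ 5/0.0000005 = 10000000.
2^23 = 8388608 < 10000000 ≤ 2^24 = 16777216, so n = 24.

24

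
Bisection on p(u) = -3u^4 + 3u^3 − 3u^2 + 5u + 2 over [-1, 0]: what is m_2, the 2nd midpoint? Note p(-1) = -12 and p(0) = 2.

midpoint -0.5: p = -1.8125 < 0 → [-0.5, 0]
midpoint -0.25: p = 0.503906 > 0 → [-0.5, -0.25]

-0.25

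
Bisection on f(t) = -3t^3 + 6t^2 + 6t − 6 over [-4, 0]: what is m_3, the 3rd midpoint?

-1.5

midpoint -2: f = 30 > 0 → [-2, 0]
midpoint -1: f = -3 < 0 → [-2, -1]
midpoint -1.5: f = 8.625 > 0 → [-1.5, -1]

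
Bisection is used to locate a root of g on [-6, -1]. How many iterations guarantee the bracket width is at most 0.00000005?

Width after n steps is 5/2^n. Need 2^n ≥ 5/0.00000005 = 100000000.
2^26 = 67108864 < 100000000 ≤ 2^27 = 134217728, so n = 27.

27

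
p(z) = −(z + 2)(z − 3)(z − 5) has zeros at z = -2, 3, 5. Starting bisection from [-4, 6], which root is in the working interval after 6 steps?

-2

midpoint 1: p = -24 < 0 → [-4, 1]
midpoint -1.5: p = -14.625 < 0 → [-4, -1.5]
midpoint -2.75: p = 33.421875 > 0 → [-2.75, -1.5]
midpoint -2.125: p = 4.5645 > 0 → [-2.125, -1.5]
midpoint -1.8125: p = -6.1472 < 0 → [-2.125, -1.8125]
midpoint -1.96875: p = -1.0821 < 0 → [-2.125, -1.96875]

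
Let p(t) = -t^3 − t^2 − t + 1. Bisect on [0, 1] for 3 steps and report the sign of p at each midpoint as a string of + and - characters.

+--

t = 0.5 gives p = 0.125, positive; keep [0.5, 1]
t = 0.75 gives p = -0.734375, negative; keep [0.5, 0.75]
t = 0.625 gives p = -0.259766, negative; keep [0.5, 0.625]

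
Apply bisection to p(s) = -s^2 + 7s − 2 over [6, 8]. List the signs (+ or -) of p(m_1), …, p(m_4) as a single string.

-+-+

p(7) = -2 < 0, so the root lies in [6, 7]
p(6.5) = 1.25 > 0, so the root lies in [6.5, 7]
p(6.75) = -0.3125 < 0, so the root lies in [6.5, 6.75]
p(6.625) = 0.4844 > 0, so the root lies in [6.625, 6.75]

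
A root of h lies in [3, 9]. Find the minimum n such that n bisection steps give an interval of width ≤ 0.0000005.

Width after n steps is 6/2^n. Need 2^n ≥ 6/0.0000005 = 12000000.
2^23 = 8388608 < 12000000 ≤ 2^24 = 16777216, so n = 24.

24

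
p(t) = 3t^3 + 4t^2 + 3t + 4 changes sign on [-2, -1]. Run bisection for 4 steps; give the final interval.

m = -1.5, p(m) = -1.625 (−); new bracket [-1.5, -1]
m = -1.25, p(m) = 0.640625 (+); new bracket [-1.5, -1.25]
m = -1.375, p(m) = -0.361328 (−); new bracket [-1.375, -1.25]
m = -1.3125, p(m) = 0.1702 (+); new bracket [-1.375, -1.3125]

[-1.375, -1.3125]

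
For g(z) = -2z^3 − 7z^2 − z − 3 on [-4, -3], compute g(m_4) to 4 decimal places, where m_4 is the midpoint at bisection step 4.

g(-3.5) = 0.5 > 0, so the root lies in [-3.5, -3]
g(-3.25) = -5.03125 < 0, so the root lies in [-3.5, -3.25]
g(-3.375) = -2.472656 < 0, so the root lies in [-3.5, -3.375]
g(-3.4375) = -1.0396 < 0, so the root lies in [-3.5, -3.4375]

-1.0396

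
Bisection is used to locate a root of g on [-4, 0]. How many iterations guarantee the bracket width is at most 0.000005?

20

Width after n steps is 4/2^n. Need 2^n ≥ 4/0.000005 = 800000.
2^19 = 524288 < 800000 ≤ 2^20 = 1048576, so n = 20.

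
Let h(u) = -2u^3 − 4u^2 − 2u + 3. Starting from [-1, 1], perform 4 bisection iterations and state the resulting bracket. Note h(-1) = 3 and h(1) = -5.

m = 0, h(m) = 3 (+); new bracket [0, 1]
m = 0.5, h(m) = 0.75 (+); new bracket [0.5, 1]
m = 0.75, h(m) = -1.59375 (−); new bracket [0.5, 0.75]
m = 0.625, h(m) = -0.3008 (−); new bracket [0.5, 0.625]

[0.5, 0.625]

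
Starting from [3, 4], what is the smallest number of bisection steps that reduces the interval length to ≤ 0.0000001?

Width after n steps is 1/2^n. Need 2^n ≥ 1/0.0000001 = 10000000.
2^23 = 8388608 < 10000000 ≤ 2^24 = 16777216, so n = 24.

24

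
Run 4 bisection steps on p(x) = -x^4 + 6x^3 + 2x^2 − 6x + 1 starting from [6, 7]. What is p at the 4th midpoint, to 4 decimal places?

-3.9715

midpoint 6.5: p = -90.8125 < 0 → [6, 6.5]
midpoint 6.25: p = -19.410156 < 0 → [6, 6.25]
midpoint 6.125: p = 10.55835 > 0 → [6.125, 6.25]
midpoint 6.1875: p = -3.9715 < 0 → [6.125, 6.1875]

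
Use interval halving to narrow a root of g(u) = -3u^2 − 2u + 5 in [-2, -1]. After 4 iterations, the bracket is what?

[-1.6875, -1.625]

m = -1.5, g(m) = 1.25 (+); new bracket [-2, -1.5]
m = -1.75, g(m) = -0.6875 (−); new bracket [-1.75, -1.5]
m = -1.625, g(m) = 0.328125 (+); new bracket [-1.75, -1.625]
m = -1.6875, g(m) = -0.168 (−); new bracket [-1.6875, -1.625]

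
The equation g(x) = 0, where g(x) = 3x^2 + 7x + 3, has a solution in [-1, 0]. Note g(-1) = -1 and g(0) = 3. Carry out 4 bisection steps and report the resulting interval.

[-0.625, -0.5625]

midpoint -0.5: g = 0.25 > 0 → [-1, -0.5]
midpoint -0.75: g = -0.5625 < 0 → [-0.75, -0.5]
midpoint -0.625: g = -0.203125 < 0 → [-0.625, -0.5]
midpoint -0.5625: g = 0.0117 > 0 → [-0.625, -0.5625]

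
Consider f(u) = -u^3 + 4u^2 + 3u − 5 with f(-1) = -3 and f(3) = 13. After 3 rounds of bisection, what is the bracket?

[0.5, 1]

f(1) = 1 > 0, so the root lies in [-1, 1]
f(0) = -5 < 0, so the root lies in [0, 1]
f(0.5) = -2.625 < 0, so the root lies in [0.5, 1]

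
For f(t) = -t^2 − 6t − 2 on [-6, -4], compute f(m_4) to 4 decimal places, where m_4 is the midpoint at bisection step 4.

t = -5 gives f = 3, positive; keep [-6, -5]
t = -5.5 gives f = 0.75, positive; keep [-6, -5.5]
t = -5.75 gives f = -0.5625, negative; keep [-5.75, -5.5]
t = -5.625 gives f = 0.1094, positive; keep [-5.75, -5.625]

0.1094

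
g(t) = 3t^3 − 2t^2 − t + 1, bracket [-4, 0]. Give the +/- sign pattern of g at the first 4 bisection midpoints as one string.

--+-

m = -2, g(m) = -29 (−); new bracket [-2, 0]
m = -1, g(m) = -3 (−); new bracket [-1, 0]
m = -0.5, g(m) = 0.625 (+); new bracket [-1, -0.5]
m = -0.75, g(m) = -0.6406 (−); new bracket [-0.75, -0.5]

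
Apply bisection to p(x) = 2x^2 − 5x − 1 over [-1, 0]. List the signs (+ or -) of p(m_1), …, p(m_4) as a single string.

p(-0.5) = 2 > 0, so the root lies in [-0.5, 0]
p(-0.25) = 0.375 > 0, so the root lies in [-0.25, 0]
p(-0.125) = -0.34375 < 0, so the root lies in [-0.25, -0.125]
p(-0.1875) = 0.0078 > 0, so the root lies in [-0.1875, -0.125]

++-+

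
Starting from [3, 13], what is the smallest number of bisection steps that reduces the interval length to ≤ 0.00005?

Width after n steps is 10/2^n. Need 2^n ≥ 10/0.00005 = 200000.
2^17 = 131072 < 200000 ≤ 2^18 = 262144, so n = 18.

18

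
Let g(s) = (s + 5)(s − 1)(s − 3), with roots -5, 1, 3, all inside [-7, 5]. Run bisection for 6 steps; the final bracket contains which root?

-5

s = -1 gives g = 32, positive; keep [-7, -1]
s = -4 gives g = 35, positive; keep [-7, -4]
s = -5.5 gives g = -27.625, negative; keep [-5.5, -4]
s = -4.75 gives g = 11.1406, positive; keep [-5.5, -4.75]
s = -5.125 gives g = -6.2207, negative; keep [-5.125, -4.75]
s = -4.9375 gives g = 2.9456, positive; keep [-5.125, -4.9375]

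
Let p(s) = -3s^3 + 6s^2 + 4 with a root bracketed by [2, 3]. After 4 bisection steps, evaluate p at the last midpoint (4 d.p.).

m = 2.5, p(m) = -5.375 (−); new bracket [2, 2.5]
m = 2.25, p(m) = 0.203125 (+); new bracket [2.25, 2.5]
m = 2.375, p(m) = -2.345703 (−); new bracket [2.25, 2.375]
m = 2.3125, p(m) = -1.0134 (−); new bracket [2.25, 2.3125]

-1.0134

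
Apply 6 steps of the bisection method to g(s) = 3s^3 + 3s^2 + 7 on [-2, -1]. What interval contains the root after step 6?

s = -1.5 gives g = 3.625, positive; keep [-2, -1.5]
s = -1.75 gives g = 0.109375, positive; keep [-2, -1.75]
s = -1.875 gives g = -2.228516, negative; keep [-1.875, -1.75]
s = -1.8125 gives g = -1.0076, negative; keep [-1.8125, -1.75]
s = -1.78125 gives g = -0.4364, negative; keep [-1.78125, -1.75]
s = -1.765625 gives g = -0.1604, negative; keep [-1.765625, -1.75]

[-1.765625, -1.75]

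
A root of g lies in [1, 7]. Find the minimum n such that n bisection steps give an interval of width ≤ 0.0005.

14

Width after n steps is 6/2^n. Need 2^n ≥ 6/0.0005 = 12000.
2^13 = 8192 < 12000 ≤ 2^14 = 16384, so n = 14.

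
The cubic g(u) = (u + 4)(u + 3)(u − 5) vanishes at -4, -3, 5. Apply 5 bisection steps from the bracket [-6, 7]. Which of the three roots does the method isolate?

g(0.5) = -70.875 < 0, so the root lies in [0.5, 7]
g(3.75) = -65.390625 < 0, so the root lies in [3.75, 7]
g(5.375) = 29.443359 > 0, so the root lies in [3.75, 5.375]
g(4.5625) = -28.3298 < 0, so the root lies in [4.5625, 5.375]
g(4.96875) = -2.2334 < 0, so the root lies in [4.96875, 5.375]

5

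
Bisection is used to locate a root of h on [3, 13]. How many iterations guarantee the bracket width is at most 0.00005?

18

Width after n steps is 10/2^n. Need 2^n ≥ 10/0.00005 = 200000.
2^17 = 131072 < 200000 ≤ 2^18 = 262144, so n = 18.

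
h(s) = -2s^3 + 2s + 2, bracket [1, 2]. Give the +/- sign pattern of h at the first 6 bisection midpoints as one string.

-+-+--

m = 1.5, h(m) = -1.75 (−); new bracket [1, 1.5]
m = 1.25, h(m) = 0.59375 (+); new bracket [1.25, 1.5]
m = 1.375, h(m) = -0.449219 (−); new bracket [1.25, 1.375]
m = 1.3125, h(m) = 0.103 (+); new bracket [1.3125, 1.375]
m = 1.34375, h(m) = -0.1652 (−); new bracket [1.3125, 1.34375]
m = 1.328125, h(m) = -0.0292 (−); new bracket [1.3125, 1.328125]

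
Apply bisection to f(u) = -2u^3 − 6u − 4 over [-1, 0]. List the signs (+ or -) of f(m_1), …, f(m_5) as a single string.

m = -0.5, f(m) = -0.75 (−); new bracket [-1, -0.5]
m = -0.75, f(m) = 1.34375 (+); new bracket [-0.75, -0.5]
m = -0.625, f(m) = 0.238281 (+); new bracket [-0.625, -0.5]
m = -0.5625, f(m) = -0.269 (−); new bracket [-0.625, -0.5625]
m = -0.59375, f(m) = -0.0189 (−); new bracket [-0.625, -0.59375]

-++--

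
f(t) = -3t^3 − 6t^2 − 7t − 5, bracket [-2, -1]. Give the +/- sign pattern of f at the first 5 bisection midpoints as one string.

++--+

m = -1.5, f(m) = 2.125 (+); new bracket [-1.5, -1]
m = -1.25, f(m) = 0.234375 (+); new bracket [-1.25, -1]
m = -1.125, f(m) = -0.447266 (−); new bracket [-1.25, -1.125]
m = -1.1875, f(m) = -0.1248 (−); new bracket [-1.25, -1.1875]
m = -1.21875, f(m) = 0.05 (+); new bracket [-1.21875, -1.1875]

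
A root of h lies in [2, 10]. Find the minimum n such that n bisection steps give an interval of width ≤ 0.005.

Width after n steps is 8/2^n. Need 2^n ≥ 8/0.005 = 1600.
2^10 = 1024 < 1600 ≤ 2^11 = 2048, so n = 11.

11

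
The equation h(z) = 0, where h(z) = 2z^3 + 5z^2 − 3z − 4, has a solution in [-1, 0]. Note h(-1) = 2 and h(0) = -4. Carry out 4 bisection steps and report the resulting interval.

midpoint -0.5: h = -1.5 < 0 → [-1, -0.5]
midpoint -0.75: h = 0.21875 > 0 → [-0.75, -0.5]
midpoint -0.625: h = -0.660156 < 0 → [-0.75, -0.625]
midpoint -0.6875: h = -0.2241 < 0 → [-0.75, -0.6875]

[-0.75, -0.6875]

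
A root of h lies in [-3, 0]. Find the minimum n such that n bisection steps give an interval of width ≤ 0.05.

Width after n steps is 3/2^n. Need 2^n ≥ 3/0.05 = 60.
2^5 = 32 < 60 ≤ 2^6 = 64, so n = 6.

6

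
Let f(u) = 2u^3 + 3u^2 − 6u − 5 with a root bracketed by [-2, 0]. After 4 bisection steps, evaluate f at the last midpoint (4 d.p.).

m = -1, f(m) = 2 (+); new bracket [-1, 0]
m = -0.5, f(m) = -1.5 (−); new bracket [-1, -0.5]
m = -0.75, f(m) = 0.34375 (+); new bracket [-0.75, -0.5]
m = -0.625, f(m) = -0.5664 (−); new bracket [-0.75, -0.625]

-0.5664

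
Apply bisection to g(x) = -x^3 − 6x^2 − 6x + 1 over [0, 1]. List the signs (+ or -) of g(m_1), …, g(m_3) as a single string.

--+

x = 0.5 gives g = -3.625, negative; keep [0, 0.5]
x = 0.25 gives g = -0.890625, negative; keep [0, 0.25]
x = 0.125 gives g = 0.154297, positive; keep [0.125, 0.25]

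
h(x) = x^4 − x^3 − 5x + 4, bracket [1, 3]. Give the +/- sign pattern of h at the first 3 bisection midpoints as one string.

midpoint 2: h = 2 > 0 → [1, 2]
midpoint 1.5: h = -1.8125 < 0 → [1.5, 2]
midpoint 1.75: h = -0.730469 < 0 → [1.75, 2]

+--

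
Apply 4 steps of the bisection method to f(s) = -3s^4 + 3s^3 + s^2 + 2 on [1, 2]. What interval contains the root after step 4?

[1.4375, 1.5]

midpoint 1.5: f = -0.8125 < 0 → [1, 1.5]
midpoint 1.25: f = 2.097656 > 0 → [1.25, 1.5]
midpoint 1.375: f = 0.966064 > 0 → [1.375, 1.5]
midpoint 1.4375: f = 0.1677 > 0 → [1.4375, 1.5]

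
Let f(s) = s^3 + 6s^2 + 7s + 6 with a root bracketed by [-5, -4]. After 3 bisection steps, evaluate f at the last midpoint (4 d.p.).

m = -4.5, f(m) = 4.875 (+); new bracket [-5, -4.5]
m = -4.75, f(m) = 0.953125 (+); new bracket [-5, -4.75]
m = -4.875, f(m) = -1.388672 (−); new bracket [-4.875, -4.75]

-1.3887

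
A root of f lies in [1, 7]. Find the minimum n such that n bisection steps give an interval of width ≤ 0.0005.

Width after n steps is 6/2^n. Need 2^n ≥ 6/0.0005 = 12000.
2^13 = 8192 < 12000 ≤ 2^14 = 16384, so n = 14.

14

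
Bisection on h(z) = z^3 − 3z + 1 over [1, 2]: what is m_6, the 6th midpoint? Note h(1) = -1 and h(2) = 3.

h(1.5) = -0.125 < 0, so the root lies in [1.5, 2]
h(1.75) = 1.109375 > 0, so the root lies in [1.5, 1.75]
h(1.625) = 0.416016 > 0, so the root lies in [1.5, 1.625]
h(1.5625) = 0.1272 > 0, so the root lies in [1.5, 1.5625]
h(1.53125) = -0.0034 < 0, so the root lies in [1.53125, 1.5625]
h(1.546875) = 0.0608 > 0, so the root lies in [1.53125, 1.546875]

1.546875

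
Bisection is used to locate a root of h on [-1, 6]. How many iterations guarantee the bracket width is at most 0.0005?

14

Width after n steps is 7/2^n. Need 2^n ≥ 7/0.0005 = 14000.
2^13 = 8192 < 14000 ≤ 2^14 = 16384, so n = 14.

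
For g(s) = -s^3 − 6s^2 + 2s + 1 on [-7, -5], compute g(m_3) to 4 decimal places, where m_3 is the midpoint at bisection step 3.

-1.7344

s = -6 gives g = -11, negative; keep [-7, -6]
s = -6.5 gives g = 9.125, positive; keep [-6.5, -6]
s = -6.25 gives g = -1.734375, negative; keep [-6.5, -6.25]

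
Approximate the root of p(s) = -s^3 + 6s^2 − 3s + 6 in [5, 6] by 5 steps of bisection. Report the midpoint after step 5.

5.65625

m = 5.5, p(m) = 4.625 (+); new bracket [5.5, 6]
m = 5.75, p(m) = -2.984375 (−); new bracket [5.5, 5.75]
m = 5.625, p(m) = 0.990234 (+); new bracket [5.625, 5.75]
m = 5.6875, p(m) = -0.9539 (−); new bracket [5.625, 5.6875]
m = 5.65625, p(m) = 0.0289 (+); new bracket [5.65625, 5.6875]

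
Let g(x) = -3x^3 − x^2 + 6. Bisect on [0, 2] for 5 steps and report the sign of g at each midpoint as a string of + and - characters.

+--+-

midpoint 1: g = 2 > 0 → [1, 2]
midpoint 1.5: g = -6.375 < 0 → [1, 1.5]
midpoint 1.25: g = -1.421875 < 0 → [1, 1.25]
midpoint 1.125: g = 0.4629 > 0 → [1.125, 1.25]
midpoint 1.1875: g = -0.4338 < 0 → [1.125, 1.1875]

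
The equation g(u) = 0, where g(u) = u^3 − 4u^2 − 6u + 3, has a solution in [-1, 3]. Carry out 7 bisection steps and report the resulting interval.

u = 1 gives g = -6, negative; keep [-1, 1]
u = 0 gives g = 3, positive; keep [0, 1]
u = 0.5 gives g = -0.875, negative; keep [0, 0.5]
u = 0.25 gives g = 1.2656, positive; keep [0.25, 0.5]
u = 0.375 gives g = 0.2402, positive; keep [0.375, 0.5]
u = 0.4375 gives g = -0.3069, negative; keep [0.375, 0.4375]
u = 0.40625 gives g = -0.0306, negative; keep [0.375, 0.40625]

[0.375, 0.40625]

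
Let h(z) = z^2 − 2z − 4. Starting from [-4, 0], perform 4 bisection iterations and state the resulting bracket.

z = -2 gives h = 4, positive; keep [-2, 0]
z = -1 gives h = -1, negative; keep [-2, -1]
z = -1.5 gives h = 1.25, positive; keep [-1.5, -1]
z = -1.25 gives h = 0.0625, positive; keep [-1.25, -1]

[-1.25, -1]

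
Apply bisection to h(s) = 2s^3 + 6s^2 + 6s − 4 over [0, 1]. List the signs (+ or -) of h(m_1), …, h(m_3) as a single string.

s = 0.5 gives h = 0.75, positive; keep [0, 0.5]
s = 0.25 gives h = -2.09375, negative; keep [0.25, 0.5]
s = 0.375 gives h = -0.800781, negative; keep [0.375, 0.5]

+--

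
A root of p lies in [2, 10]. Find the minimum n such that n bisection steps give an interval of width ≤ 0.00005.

Width after n steps is 8/2^n. Need 2^n ≥ 8/0.00005 = 160000.
2^17 = 131072 < 160000 ≤ 2^18 = 262144, so n = 18.

18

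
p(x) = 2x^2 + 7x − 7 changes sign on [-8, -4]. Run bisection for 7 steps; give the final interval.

m = -6, p(m) = 23 (+); new bracket [-6, -4]
m = -5, p(m) = 8 (+); new bracket [-5, -4]
m = -4.5, p(m) = 2 (+); new bracket [-4.5, -4]
m = -4.25, p(m) = -0.625 (−); new bracket [-4.5, -4.25]
m = -4.375, p(m) = 0.6562 (+); new bracket [-4.375, -4.25]
m = -4.3125, p(m) = 0.0078 (+); new bracket [-4.3125, -4.25]
m = -4.28125, p(m) = -0.3105 (−); new bracket [-4.3125, -4.28125]

[-4.3125, -4.28125]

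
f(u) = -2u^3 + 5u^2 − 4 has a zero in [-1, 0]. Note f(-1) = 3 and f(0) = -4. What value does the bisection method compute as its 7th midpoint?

m = -0.5, f(m) = -2.5 (−); new bracket [-1, -0.5]
m = -0.75, f(m) = -0.34375 (−); new bracket [-1, -0.75]
m = -0.875, f(m) = 1.167969 (+); new bracket [-0.875, -0.75]
m = -0.8125, f(m) = 0.3735 (+); new bracket [-0.8125, -0.75]
m = -0.78125, f(m) = 0.0054 (+); new bracket [-0.78125, -0.75]
m = -0.765625, f(m) = -0.1715 (−); new bracket [-0.78125, -0.765625]
m = -0.7734375, f(m) = -0.0836 (−); new bracket [-0.78125, -0.7734375]

-0.7734375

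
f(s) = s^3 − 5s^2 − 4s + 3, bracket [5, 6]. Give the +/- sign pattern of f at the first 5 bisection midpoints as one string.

-++--

midpoint 5.5: f = -3.875 < 0 → [5.5, 6]
midpoint 5.75: f = 4.796875 > 0 → [5.5, 5.75]
midpoint 5.625: f = 0.275391 > 0 → [5.5, 5.625]
midpoint 5.5625: f = -1.8455 < 0 → [5.5625, 5.625]
midpoint 5.59375: f = -0.7965 < 0 → [5.59375, 5.625]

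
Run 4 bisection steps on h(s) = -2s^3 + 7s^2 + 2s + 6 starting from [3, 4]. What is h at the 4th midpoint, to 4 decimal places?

s = 3.5 gives h = 13, positive; keep [3.5, 4]
s = 3.75 gives h = 6.46875, positive; keep [3.75, 4]
s = 3.875 gives h = 2.488281, positive; keep [3.875, 4]
s = 3.9375 gives h = 0.3091, positive; keep [3.9375, 4]

0.3091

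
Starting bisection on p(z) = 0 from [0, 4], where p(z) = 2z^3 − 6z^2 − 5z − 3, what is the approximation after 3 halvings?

z = 2 gives p = -21, negative; keep [2, 4]
z = 3 gives p = -18, negative; keep [3, 4]
z = 3.5 gives p = -8.25, negative; keep [3.5, 4]

3.5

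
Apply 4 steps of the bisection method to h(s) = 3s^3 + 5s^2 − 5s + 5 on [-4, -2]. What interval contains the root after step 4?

[-2.625, -2.5]

s = -3 gives h = -16, negative; keep [-3, -2]
s = -2.5 gives h = 1.875, positive; keep [-3, -2.5]
s = -2.75 gives h = -5.828125, negative; keep [-2.75, -2.5]
s = -2.625 gives h = -1.6855, negative; keep [-2.625, -2.5]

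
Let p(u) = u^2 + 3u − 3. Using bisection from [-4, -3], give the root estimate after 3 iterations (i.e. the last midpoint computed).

-3.875

u = -3.5 gives p = -1.25, negative; keep [-4, -3.5]
u = -3.75 gives p = -0.1875, negative; keep [-4, -3.75]
u = -3.875 gives p = 0.390625, positive; keep [-3.875, -3.75]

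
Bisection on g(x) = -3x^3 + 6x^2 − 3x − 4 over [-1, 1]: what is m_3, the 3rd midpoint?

x = 0 gives g = -4, negative; keep [-1, 0]
x = -0.5 gives g = -0.625, negative; keep [-1, -0.5]
x = -0.75 gives g = 2.890625, positive; keep [-0.75, -0.5]

-0.75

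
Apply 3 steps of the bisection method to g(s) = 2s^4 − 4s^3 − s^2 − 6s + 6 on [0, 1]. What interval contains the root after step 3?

[0.625, 0.75]

midpoint 0.5: g = 2.375 > 0 → [0.5, 1]
midpoint 0.75: g = -0.117188 < 0 → [0.5, 0.75]
midpoint 0.625: g = 1.187988 > 0 → [0.625, 0.75]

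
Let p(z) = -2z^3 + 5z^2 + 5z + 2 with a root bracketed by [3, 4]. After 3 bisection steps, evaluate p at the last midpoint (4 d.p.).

-1.0586

m = 3.5, p(m) = -5 (−); new bracket [3, 3.5]
m = 3.25, p(m) = 2.40625 (+); new bracket [3.25, 3.5]
m = 3.375, p(m) = -1.058594 (−); new bracket [3.25, 3.375]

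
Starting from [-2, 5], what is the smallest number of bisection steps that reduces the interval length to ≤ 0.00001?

20

Width after n steps is 7/2^n. Need 2^n ≥ 7/0.00001 = 700000.
2^19 = 524288 < 700000 ≤ 2^20 = 1048576, so n = 20.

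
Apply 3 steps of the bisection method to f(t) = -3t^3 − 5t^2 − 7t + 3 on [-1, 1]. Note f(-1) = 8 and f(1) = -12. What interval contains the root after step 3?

midpoint 0: f = 3 > 0 → [0, 1]
midpoint 0.5: f = -2.125 < 0 → [0, 0.5]
midpoint 0.25: f = 0.890625 > 0 → [0.25, 0.5]

[0.25, 0.5]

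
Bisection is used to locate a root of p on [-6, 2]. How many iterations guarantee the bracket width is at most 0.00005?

Width after n steps is 8/2^n. Need 2^n ≥ 8/0.00005 = 160000.
2^17 = 131072 < 160000 ≤ 2^18 = 262144, so n = 18.

18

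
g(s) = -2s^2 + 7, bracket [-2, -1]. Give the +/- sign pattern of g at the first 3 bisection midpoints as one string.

s = -1.5 gives g = 2.5, positive; keep [-2, -1.5]
s = -1.75 gives g = 0.875, positive; keep [-2, -1.75]
s = -1.875 gives g = -0.03125, negative; keep [-1.875, -1.75]

++-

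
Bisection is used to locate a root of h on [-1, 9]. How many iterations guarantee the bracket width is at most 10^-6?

Width after n steps is 10/2^n. Need 2^n ≥ 10/10^-6 = 10000000.
2^23 = 8388608 < 10000000 ≤ 2^24 = 16777216, so n = 24.

24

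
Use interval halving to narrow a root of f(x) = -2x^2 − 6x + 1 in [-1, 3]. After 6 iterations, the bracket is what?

[0.125, 0.1875]

m = 1, f(m) = -7 (−); new bracket [-1, 1]
m = 0, f(m) = 1 (+); new bracket [0, 1]
m = 0.5, f(m) = -2.5 (−); new bracket [0, 0.5]
m = 0.25, f(m) = -0.625 (−); new bracket [0, 0.25]
m = 0.125, f(m) = 0.2188 (+); new bracket [0.125, 0.25]
m = 0.1875, f(m) = -0.1953 (−); new bracket [0.125, 0.1875]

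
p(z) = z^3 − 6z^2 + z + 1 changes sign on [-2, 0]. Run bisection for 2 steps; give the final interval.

[-0.5, 0]

m = -1, p(m) = -7 (−); new bracket [-1, 0]
m = -0.5, p(m) = -1.125 (−); new bracket [-0.5, 0]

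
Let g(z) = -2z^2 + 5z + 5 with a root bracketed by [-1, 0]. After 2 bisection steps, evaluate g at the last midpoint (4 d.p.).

z = -0.5 gives g = 2, positive; keep [-1, -0.5]
z = -0.75 gives g = 0.125, positive; keep [-1, -0.75]

0.1250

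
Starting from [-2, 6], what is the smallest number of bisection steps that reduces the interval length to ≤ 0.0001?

Width after n steps is 8/2^n. Need 2^n ≥ 8/0.0001 = 80000.
2^16 = 65536 < 80000 ≤ 2^17 = 131072, so n = 17.

17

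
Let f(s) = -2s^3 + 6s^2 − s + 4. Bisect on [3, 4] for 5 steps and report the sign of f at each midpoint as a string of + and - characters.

----+

f(3.5) = -11.75 < 0, so the root lies in [3, 3.5]
f(3.25) = -4.53125 < 0, so the root lies in [3, 3.25]
f(3.125) = -1.566406 < 0, so the root lies in [3, 3.125]
f(3.0625) = -0.2349 < 0, so the root lies in [3, 3.0625]
f(3.03125) = 0.3945 > 0, so the root lies in [3.03125, 3.0625]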